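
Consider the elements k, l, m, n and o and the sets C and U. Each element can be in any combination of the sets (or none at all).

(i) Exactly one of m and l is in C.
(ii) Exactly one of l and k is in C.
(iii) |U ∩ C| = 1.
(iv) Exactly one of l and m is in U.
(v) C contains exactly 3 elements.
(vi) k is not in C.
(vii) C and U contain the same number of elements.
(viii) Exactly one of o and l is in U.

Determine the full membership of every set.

C = {l, n, o}; U = {k, m, o}

From (vi): k ∉ C.
(ii) (exactly one): l ∈ C.
(i) (exactly one): m ∉ C.
(v): only 3 candidates remain for C, so all are in.
Suppose k ∉ U: no assignment then satisfies all the clues, so k ∈ U.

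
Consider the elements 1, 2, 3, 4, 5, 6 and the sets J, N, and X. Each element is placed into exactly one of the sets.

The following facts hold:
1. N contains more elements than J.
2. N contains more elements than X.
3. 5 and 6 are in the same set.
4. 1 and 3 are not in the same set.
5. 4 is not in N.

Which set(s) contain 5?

From (5): 4 ∉ N.
Suppose 5 ∈ J: no assignment then satisfies all the clues, so 5 ∉ J.

5: N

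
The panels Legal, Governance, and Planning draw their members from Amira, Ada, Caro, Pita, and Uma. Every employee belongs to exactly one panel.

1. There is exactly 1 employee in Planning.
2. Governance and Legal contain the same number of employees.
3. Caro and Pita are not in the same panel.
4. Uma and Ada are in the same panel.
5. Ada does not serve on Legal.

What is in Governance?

Governance = {Ada, Uma}

From (5): Ada ∉ Legal.
(4): Uma matches Ada: Uma ∉ Legal.
Suppose Amira ∈ Governance: no assignment then satisfies all the clues, so Amira ∉ Governance.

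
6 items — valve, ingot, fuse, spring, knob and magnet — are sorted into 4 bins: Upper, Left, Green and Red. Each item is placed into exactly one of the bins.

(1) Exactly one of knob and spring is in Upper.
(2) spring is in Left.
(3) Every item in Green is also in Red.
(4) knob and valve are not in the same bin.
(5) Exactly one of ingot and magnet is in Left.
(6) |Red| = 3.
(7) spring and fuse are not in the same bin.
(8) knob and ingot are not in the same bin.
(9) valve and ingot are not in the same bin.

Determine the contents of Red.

Red = {fuse, magnet, valve}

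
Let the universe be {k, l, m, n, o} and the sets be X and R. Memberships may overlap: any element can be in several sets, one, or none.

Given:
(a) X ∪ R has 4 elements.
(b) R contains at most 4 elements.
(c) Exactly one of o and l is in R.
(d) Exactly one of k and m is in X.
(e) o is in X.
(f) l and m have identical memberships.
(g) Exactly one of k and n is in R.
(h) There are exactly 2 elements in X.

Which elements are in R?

R = {k, l, m}

From (e): o ∈ X.
Suppose k ∉ R: no assignment then satisfies all the clues, so k ∈ R.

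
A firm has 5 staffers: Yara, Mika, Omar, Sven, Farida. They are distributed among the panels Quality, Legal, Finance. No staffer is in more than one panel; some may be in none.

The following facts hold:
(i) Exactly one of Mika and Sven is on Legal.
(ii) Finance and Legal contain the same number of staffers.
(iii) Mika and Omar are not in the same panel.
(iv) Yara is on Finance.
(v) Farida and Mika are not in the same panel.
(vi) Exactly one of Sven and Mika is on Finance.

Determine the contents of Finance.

Finance = {Mika, Yara}

From (iv): Yara ∈ Finance.
Suppose Mika ∉ Finance: no assignment then satisfies all the clues, so Mika ∈ Finance.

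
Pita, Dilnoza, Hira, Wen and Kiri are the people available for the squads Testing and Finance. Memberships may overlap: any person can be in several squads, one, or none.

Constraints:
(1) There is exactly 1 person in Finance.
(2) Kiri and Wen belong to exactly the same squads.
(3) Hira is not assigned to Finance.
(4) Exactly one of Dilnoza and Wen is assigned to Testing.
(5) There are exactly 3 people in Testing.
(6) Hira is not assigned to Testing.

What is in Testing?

Testing = {Kiri, Pita, Wen}

From (3): Hira ∉ Finance.
From (6): Hira ∉ Testing.
Suppose Pita ∉ Testing: no assignment then satisfies all the clues, so Pita ∈ Testing.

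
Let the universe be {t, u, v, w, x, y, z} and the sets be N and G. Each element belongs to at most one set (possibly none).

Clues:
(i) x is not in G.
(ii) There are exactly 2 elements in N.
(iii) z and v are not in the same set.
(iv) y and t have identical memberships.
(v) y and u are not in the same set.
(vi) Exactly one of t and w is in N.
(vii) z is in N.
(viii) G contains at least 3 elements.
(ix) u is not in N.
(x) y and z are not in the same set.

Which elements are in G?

From (i): x ∉ G.
From (vii): z ∈ N.
From (ix): u ∉ N.
(iii): v ∉ N.
(x): y ∉ N.
(iv): t matches y: t ∉ N.
(vi) (exactly one): w ∈ N.
(ii): N already has 2, so the rest are out.
Suppose t ∉ G: no assignment then satisfies all the clues, so t ∈ G.

G = {t, v, y}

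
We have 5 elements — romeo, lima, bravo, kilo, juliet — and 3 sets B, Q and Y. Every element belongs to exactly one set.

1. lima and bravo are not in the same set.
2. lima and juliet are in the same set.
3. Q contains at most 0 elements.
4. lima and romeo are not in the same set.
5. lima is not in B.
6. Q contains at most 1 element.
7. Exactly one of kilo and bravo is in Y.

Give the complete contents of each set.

B = {bravo, romeo}; Q = {}; Y = {juliet, kilo, lima}

From (5): lima ∉ B.
(2): juliet matches lima: juliet ∉ B.
(3): Q already has 0, so the rest are out.
Only one set left: lima ∈ Y.
Only one set left: juliet ∈ Y.
(1): bravo ∉ Y.
(4): romeo ∉ Y.
(7) (exactly one): kilo ∈ Y.
Only one set left: romeo ∈ B.
Only one set left: bravo ∈ B.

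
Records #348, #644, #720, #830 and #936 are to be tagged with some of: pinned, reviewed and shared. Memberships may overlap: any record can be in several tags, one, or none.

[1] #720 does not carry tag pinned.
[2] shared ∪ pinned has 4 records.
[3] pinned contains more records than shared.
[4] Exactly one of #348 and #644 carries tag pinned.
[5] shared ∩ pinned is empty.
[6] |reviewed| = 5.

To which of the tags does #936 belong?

#936: pinned, reviewed

From (1): #720 ∉ pinned.
(6): only 5 candidates remain for reviewed, so all are in.
Suppose #936 ∉ pinned: no assignment then satisfies all the clues, so #936 ∈ pinned.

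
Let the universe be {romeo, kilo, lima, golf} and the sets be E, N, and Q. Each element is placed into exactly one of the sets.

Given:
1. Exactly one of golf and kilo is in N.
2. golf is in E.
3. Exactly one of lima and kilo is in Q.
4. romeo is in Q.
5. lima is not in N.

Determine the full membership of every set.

From (2): golf ∈ E.
From (4): romeo ∈ Q.
From (5): lima ∉ N.
(1) (exactly one): kilo ∈ N.
(3) (exactly one): lima ∈ Q.

E = {golf}; N = {kilo}; Q = {lima, romeo}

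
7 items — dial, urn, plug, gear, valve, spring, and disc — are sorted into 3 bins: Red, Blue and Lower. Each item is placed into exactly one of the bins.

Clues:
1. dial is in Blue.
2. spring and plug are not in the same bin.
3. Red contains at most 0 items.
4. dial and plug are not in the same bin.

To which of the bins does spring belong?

From (1): dial ∈ Blue.
(3): Red already has 0, so the rest are out.
(4): plug ∉ Blue.
Only one bin left: plug ∈ Lower.
(2): spring ∉ Lower.
Only one bin left: spring ∈ Blue.

spring: Blue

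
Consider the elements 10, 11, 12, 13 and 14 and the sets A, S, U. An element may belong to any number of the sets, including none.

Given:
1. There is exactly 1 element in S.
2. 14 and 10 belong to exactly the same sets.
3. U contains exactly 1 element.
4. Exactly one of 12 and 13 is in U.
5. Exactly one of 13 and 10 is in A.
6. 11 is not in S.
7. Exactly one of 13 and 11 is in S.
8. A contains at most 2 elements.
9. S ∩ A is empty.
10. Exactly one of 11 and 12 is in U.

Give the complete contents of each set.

A = {10, 14}; S = {13}; U = {12}

From (6): 11 ∉ S.
(7) (exactly one): 13 ∈ S.
(9) (disjoint): 13 ∉ A.
(1): S already has 1, so the rest are out.
(5) (exactly one): 10 ∈ A.
(2): 14 matches 10: 14 ∈ A.
(8): A already has 2, so the rest are out.
Suppose 10 ∈ U: no assignment then satisfies all the clues, so 10 ∉ U.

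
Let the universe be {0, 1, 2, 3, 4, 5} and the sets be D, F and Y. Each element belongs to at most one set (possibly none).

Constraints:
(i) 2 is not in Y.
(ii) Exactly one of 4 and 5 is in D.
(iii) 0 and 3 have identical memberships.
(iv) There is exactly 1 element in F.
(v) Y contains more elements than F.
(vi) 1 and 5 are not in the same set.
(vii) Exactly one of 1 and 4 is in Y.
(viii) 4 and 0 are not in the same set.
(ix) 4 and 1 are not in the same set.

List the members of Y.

Y = {0, 1, 3}

From (i): 2 ∉ Y.
Suppose 0 ∉ Y: no assignment then satisfies all the clues, so 0 ∈ Y.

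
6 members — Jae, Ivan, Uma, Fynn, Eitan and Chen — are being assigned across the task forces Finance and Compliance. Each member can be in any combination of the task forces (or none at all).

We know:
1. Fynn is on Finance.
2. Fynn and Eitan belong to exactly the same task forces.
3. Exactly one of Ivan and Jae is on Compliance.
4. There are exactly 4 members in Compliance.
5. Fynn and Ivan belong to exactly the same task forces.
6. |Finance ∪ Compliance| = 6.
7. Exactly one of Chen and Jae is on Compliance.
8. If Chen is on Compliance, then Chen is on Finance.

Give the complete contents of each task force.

Finance = {Chen, Eitan, Fynn, Ivan, Jae, Uma}; Compliance = {Chen, Eitan, Fynn, Ivan}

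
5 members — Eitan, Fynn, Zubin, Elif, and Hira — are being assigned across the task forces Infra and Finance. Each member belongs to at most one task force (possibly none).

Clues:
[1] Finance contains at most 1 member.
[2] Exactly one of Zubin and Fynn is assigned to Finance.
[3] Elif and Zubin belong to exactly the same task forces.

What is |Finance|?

1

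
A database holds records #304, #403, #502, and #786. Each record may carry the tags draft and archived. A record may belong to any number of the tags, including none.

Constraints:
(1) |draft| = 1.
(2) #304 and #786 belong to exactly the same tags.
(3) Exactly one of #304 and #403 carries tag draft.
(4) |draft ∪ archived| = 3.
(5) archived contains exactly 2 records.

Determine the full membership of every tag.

draft = {#403}; archived = {#304, #786}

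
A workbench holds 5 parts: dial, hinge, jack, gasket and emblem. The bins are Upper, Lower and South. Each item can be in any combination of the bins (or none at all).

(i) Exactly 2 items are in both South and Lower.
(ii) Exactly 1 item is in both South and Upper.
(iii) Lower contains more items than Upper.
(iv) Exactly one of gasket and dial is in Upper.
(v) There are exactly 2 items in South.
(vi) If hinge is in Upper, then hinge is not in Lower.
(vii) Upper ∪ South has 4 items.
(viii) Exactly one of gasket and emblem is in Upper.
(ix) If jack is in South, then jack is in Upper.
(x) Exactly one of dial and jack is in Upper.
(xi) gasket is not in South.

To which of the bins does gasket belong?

gasket: Lower, Upper

From (xi): gasket ∉ South.
Suppose gasket ∉ Upper: no assignment then satisfies all the clues, so gasket ∈ Upper.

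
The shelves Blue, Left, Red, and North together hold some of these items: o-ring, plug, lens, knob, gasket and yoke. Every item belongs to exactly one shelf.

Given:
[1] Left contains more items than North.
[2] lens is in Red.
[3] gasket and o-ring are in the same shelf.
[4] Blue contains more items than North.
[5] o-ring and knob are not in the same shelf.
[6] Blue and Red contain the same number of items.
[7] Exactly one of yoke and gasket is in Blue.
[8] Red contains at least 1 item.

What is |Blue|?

2

From (2): lens ∈ Red.
Suppose o-ring ∈ Red: no assignment then satisfies all the clues, so o-ring ∉ Red.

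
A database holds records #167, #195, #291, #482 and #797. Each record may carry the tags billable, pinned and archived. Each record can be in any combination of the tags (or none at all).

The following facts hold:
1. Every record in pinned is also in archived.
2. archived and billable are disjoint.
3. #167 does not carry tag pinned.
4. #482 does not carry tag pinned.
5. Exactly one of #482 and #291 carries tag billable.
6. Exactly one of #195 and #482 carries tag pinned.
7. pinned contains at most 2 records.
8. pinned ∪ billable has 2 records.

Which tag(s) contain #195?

From (3): #167 ∉ pinned.
From (4): #482 ∉ pinned.
(6) (exactly one): #195 ∈ pinned.
(1) with #195 ∈ pinned: #195 ∈ archived.
(2) (disjoint): #195 ∉ billable.

#195: archived, pinned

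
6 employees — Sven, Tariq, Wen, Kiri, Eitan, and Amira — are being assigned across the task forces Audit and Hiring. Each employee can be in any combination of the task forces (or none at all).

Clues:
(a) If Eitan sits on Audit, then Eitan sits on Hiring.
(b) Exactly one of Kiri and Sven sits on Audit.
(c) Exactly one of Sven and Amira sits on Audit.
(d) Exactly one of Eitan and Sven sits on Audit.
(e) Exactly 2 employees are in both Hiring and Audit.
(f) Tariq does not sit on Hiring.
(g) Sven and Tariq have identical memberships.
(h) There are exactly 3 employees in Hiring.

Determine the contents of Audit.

Audit = {Amira, Eitan, Kiri}

From (f): Tariq ∉ Hiring.
(g): Sven matches Tariq: Sven ∉ Hiring.
Suppose Sven ∈ Audit: no assignment then satisfies all the clues, so Sven ∉ Audit.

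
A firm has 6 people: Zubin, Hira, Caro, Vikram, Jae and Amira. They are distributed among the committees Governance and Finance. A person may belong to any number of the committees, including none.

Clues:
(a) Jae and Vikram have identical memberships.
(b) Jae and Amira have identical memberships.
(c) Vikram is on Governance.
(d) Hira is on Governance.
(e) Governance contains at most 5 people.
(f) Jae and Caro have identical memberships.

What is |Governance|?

From (c): Vikram ∈ Governance.
From (d): Hira ∈ Governance.
(a): Jae matches Vikram: Jae ∈ Governance.
(b): Amira matches Jae: Amira ∈ Governance.
(f): Caro matches Jae: Caro ∈ Governance.
(e): Governance already has 5, so the rest are out.

5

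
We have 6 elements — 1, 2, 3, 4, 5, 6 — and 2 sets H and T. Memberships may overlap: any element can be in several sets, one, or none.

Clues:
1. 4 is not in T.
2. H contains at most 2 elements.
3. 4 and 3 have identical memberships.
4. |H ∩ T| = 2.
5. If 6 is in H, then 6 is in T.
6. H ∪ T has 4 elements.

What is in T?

T = {1, 2, 5, 6}

From (1): 4 ∉ T.
(3): 3 matches 4: 3 ∉ T.
Suppose 1 ∉ T: no assignment then satisfies all the clues, so 1 ∈ T.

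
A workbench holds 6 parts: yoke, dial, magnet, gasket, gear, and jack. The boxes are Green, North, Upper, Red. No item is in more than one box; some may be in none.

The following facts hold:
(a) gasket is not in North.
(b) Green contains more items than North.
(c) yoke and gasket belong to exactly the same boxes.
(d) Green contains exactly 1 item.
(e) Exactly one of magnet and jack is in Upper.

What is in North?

North = {}

From (a): gasket ∉ North.
(c): yoke matches gasket: yoke ∉ North.
Suppose dial ∈ North: no assignment then satisfies all the clues, so dial ∉ North.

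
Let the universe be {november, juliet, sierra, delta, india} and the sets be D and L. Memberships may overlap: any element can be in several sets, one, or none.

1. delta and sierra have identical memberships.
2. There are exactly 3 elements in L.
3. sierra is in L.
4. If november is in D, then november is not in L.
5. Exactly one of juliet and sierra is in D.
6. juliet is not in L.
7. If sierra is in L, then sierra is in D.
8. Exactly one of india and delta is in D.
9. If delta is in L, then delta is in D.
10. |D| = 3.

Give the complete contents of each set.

D = {delta, november, sierra}; L = {delta, india, sierra}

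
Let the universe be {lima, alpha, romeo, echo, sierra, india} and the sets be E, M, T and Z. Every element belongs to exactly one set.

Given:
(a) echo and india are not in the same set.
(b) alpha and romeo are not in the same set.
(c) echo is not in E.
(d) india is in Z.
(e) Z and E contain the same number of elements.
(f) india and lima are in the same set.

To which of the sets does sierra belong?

From (c): echo ∉ E.
From (d): india ∈ Z.
(a): echo ∉ Z.
(f): lima matches india: lima ∉ E.
(f): lima matches india: lima ∉ M.
(f): lima matches india: lima ∉ T.
(f): lima matches india: lima ∈ Z.
Suppose sierra ∉ E: no assignment then satisfies all the clues, so sierra ∈ E.

sierra: E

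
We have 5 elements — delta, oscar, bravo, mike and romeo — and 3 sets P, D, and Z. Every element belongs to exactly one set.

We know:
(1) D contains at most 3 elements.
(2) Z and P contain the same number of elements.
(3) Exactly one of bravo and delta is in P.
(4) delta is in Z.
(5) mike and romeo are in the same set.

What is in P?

P = {bravo}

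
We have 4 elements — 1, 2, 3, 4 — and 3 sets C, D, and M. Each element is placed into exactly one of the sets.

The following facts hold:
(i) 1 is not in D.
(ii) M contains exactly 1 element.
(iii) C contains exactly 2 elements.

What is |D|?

1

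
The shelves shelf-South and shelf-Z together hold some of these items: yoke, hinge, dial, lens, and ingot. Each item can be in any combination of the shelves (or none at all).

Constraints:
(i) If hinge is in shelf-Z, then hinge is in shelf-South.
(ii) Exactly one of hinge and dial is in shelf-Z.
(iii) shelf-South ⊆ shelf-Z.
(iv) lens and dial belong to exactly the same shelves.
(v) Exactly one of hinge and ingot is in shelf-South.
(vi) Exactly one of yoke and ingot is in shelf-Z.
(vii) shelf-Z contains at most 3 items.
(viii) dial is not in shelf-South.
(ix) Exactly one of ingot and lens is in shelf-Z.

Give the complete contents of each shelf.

shelf-South = {hinge}; shelf-Z = {hinge, ingot}

From (viii): dial ∉ shelf-South.
(iv): lens matches dial: lens ∉ shelf-South.
Suppose yoke ∈ shelf-South: no assignment then satisfies all the clues, so yoke ∉ shelf-South.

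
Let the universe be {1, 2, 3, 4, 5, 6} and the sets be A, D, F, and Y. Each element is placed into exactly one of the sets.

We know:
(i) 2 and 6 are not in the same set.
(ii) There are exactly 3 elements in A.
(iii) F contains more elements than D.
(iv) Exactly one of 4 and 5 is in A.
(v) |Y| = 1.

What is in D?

D = {}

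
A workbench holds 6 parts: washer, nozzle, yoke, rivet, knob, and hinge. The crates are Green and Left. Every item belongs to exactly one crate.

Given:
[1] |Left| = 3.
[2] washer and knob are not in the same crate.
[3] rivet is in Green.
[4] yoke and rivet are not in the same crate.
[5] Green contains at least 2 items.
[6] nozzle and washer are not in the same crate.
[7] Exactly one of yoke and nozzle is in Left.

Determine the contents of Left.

From (3): rivet ∈ Green.
(4): yoke ∉ Green.
Only one crate left: yoke ∈ Left.
(7) (exactly one): nozzle ∉ Left.
Only one crate left: nozzle ∈ Green.
(6): washer ∉ Green.
Only one crate left: washer ∈ Left.
(2): knob ∉ Left.
Only one crate left: knob ∈ Green.
(1): only 3 candidates remain for Left, so all are in.

Left = {hinge, washer, yoke}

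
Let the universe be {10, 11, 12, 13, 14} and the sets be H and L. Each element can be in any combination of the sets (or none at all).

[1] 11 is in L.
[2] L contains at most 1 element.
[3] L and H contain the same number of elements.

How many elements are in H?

1

From (1): 11 ∈ L.
(2): L already has 1, so the rest are out.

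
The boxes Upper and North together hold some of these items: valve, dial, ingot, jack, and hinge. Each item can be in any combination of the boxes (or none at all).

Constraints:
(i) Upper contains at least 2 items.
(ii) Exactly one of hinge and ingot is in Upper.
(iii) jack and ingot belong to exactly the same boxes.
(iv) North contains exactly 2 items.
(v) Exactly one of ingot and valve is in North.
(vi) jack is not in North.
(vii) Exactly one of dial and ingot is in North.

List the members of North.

From (vi): jack ∉ North.
(iii): ingot matches jack: ingot ∉ North.
(v) (exactly one): valve ∈ North.
(vii) (exactly one): dial ∈ North.
(iv): North already has 2, so the rest are out.

North = {dial, valve}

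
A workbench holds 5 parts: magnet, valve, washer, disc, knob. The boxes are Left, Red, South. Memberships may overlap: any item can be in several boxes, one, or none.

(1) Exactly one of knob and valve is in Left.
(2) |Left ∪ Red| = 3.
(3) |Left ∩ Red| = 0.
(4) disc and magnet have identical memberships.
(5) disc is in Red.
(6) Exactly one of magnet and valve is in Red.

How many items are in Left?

1

From (5): disc ∈ Red.
(4): magnet matches disc: magnet ∈ Red.
(6) (exactly one): valve ∉ Red.
Suppose magnet ∈ Left: no assignment then satisfies all the clues, so magnet ∉ Left.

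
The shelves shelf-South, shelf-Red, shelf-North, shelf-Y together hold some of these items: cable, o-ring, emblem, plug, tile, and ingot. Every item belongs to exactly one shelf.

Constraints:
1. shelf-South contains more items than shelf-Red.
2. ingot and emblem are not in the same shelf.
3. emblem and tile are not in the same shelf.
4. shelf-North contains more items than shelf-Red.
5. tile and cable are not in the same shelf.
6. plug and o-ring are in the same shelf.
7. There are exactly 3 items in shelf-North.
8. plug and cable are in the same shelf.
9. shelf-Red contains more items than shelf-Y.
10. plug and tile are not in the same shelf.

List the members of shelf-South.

shelf-South = {ingot, tile}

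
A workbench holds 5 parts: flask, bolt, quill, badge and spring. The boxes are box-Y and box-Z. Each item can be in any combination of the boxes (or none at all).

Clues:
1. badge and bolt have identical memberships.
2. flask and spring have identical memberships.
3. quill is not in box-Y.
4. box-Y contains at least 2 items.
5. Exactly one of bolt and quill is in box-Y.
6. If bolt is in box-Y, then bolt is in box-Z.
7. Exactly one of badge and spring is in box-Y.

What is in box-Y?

box-Y = {badge, bolt}

From (3): quill ∉ box-Y.
(5) (exactly one): bolt ∈ box-Y.
(6): bolt ∈ box-Z.
(1): badge matches bolt: badge ∈ box-Y.
(1): badge matches bolt: badge ∈ box-Z.
(7) (exactly one): spring ∉ box-Y.
(2): flask matches spring: flask ∉ box-Y.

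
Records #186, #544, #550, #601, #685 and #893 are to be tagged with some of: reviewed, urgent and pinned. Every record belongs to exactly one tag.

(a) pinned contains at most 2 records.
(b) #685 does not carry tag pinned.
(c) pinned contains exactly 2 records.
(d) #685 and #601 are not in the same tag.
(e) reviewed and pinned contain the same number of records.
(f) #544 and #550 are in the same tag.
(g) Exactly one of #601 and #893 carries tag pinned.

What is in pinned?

pinned = {#186, #601}

From (b): #685 ∉ pinned.
Suppose #186 ∉ pinned: no assignment then satisfies all the clues, so #186 ∈ pinned.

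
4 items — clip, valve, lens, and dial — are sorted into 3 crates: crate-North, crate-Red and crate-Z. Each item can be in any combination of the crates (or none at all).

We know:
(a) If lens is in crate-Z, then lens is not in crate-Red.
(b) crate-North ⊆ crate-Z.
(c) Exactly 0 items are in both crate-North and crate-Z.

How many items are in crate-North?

0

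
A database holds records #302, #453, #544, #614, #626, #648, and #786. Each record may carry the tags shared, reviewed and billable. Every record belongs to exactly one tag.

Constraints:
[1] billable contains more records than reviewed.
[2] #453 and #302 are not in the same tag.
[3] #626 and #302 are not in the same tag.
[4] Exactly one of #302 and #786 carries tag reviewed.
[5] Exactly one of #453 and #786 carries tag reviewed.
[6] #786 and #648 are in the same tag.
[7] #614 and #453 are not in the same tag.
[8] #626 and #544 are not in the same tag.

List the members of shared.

shared = {#453, #626}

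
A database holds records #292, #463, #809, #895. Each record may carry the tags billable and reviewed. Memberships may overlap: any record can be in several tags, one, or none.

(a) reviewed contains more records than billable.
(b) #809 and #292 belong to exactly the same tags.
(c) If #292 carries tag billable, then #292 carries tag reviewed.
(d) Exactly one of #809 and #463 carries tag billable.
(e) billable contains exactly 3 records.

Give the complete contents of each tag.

billable = {#292, #809, #895}; reviewed = {#292, #463, #809, #895}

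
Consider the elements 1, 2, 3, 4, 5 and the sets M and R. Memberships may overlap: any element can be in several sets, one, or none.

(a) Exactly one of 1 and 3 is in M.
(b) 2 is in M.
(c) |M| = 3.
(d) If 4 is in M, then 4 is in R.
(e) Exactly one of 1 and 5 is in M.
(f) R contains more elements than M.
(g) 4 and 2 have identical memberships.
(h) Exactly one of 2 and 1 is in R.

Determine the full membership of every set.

M = {1, 2, 4}; R = {2, 3, 4, 5}

From (b): 2 ∈ M.
(g): 4 matches 2: 4 ∈ M.
(d): 4 ∈ R.
(g): 2 matches 4: 2 ∈ R.
(h) (exactly one): 1 ∉ R.
Suppose 1 ∉ M: no assignment then satisfies all the clues, so 1 ∈ M.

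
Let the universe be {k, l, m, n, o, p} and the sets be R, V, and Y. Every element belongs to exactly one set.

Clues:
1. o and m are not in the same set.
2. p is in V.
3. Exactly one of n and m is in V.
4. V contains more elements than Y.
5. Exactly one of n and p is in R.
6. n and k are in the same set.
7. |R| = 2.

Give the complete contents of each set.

R = {k, n}; V = {l, m, p}; Y = {o}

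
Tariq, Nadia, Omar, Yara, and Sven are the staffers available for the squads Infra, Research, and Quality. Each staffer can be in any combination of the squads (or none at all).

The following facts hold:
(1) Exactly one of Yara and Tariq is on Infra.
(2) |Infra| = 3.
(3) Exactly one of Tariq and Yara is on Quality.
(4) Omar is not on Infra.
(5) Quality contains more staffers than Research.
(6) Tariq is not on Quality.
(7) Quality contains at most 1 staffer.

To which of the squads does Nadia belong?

Nadia: Infra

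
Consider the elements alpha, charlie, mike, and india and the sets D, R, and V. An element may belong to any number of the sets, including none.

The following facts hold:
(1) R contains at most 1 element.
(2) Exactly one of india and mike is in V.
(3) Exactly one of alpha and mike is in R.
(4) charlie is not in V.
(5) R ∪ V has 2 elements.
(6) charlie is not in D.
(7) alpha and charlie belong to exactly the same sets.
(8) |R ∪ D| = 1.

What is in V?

V = {india}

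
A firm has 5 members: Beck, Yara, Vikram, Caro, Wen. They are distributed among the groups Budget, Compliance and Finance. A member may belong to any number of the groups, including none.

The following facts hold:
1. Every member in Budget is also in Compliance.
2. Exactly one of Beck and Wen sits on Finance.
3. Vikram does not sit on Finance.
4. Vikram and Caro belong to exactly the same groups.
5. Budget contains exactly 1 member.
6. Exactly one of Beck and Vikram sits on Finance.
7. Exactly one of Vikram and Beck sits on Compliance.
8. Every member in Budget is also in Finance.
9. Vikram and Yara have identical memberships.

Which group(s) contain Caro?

Caro: none

From (3): Vikram ∉ Finance.
(4): Caro matches Vikram: Caro ∉ Finance.
(6) (exactly one): Beck ∈ Finance.
(8) contrapositive: Vikram ∉ Budget.
(8) contrapositive: Caro ∉ Budget.
(9): Yara matches Vikram: Yara ∉ Budget.
(9): Yara matches Vikram: Yara ∉ Finance.
(2) (exactly one): Wen ∉ Finance.
(8) contrapositive: Wen ∉ Budget.
(5): only 1 candidates remain for Budget, so all are in.
(1) with Beck ∈ Budget: Beck ∈ Compliance.
(4): Caro matches Vikram: Caro ∉ Compliance.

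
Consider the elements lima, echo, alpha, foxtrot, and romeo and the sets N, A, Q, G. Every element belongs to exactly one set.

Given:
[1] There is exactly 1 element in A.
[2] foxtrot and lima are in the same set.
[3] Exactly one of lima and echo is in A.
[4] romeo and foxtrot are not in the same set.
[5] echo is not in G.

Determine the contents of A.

From (5): echo ∉ G.
Suppose lima ∈ A: no assignment then satisfies all the clues, so lima ∉ A.

A = {echo}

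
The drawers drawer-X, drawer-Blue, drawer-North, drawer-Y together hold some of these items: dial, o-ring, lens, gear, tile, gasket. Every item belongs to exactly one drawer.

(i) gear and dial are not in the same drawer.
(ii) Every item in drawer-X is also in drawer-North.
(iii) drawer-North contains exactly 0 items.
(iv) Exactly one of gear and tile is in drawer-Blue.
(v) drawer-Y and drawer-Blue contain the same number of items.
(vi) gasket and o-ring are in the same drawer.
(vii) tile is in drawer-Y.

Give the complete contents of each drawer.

drawer-X = {}; drawer-Blue = {gasket, gear, o-ring}; drawer-North = {}; drawer-Y = {dial, lens, tile}

From (vii): tile ∈ drawer-Y.
(iii): drawer-North already has 0, so the rest are out.
(iv) (exactly one): gear ∈ drawer-Blue.
(i): dial ∉ drawer-Blue.
(ii) contrapositive: dial ∉ drawer-X.
(ii) contrapositive: o-ring ∉ drawer-X.
(ii) contrapositive: lens ∉ drawer-X.
(ii) contrapositive: gasket ∉ drawer-X.
Only one drawer left: dial ∈ drawer-Y.
Suppose o-ring ∉ drawer-Blue: no assignment then satisfies all the clues, so o-ring ∈ drawer-Blue.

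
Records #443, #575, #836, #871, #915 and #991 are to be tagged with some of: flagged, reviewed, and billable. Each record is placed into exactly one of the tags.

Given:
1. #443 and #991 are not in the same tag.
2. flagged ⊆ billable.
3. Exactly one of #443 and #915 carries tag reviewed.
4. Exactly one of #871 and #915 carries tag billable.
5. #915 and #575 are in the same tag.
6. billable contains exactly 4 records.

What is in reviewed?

reviewed = {#443, #871}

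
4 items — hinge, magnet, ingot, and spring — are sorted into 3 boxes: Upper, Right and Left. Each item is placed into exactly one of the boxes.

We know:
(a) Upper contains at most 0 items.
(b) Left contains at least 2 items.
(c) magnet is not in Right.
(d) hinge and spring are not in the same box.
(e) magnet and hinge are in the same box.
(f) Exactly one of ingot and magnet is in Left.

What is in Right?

Right = {ingot, spring}

From (c): magnet ∉ Right.
(a): Upper already has 0, so the rest are out.
(e): hinge matches magnet: hinge ∉ Right.
Only one box left: hinge ∈ Left.
Only one box left: magnet ∈ Left.
(d): spring ∉ Left.
(f) (exactly one): ingot ∉ Left.
Only one box left: ingot ∈ Right.
Only one box left: spring ∈ Right.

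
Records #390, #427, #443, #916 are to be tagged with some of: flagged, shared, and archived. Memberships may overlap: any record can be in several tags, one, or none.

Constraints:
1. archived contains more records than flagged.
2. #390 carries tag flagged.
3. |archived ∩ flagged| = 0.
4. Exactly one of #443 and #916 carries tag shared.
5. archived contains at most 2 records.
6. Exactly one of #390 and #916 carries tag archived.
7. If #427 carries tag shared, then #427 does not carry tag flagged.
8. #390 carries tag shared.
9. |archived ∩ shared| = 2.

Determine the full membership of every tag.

flagged = {#390}; shared = {#390, #427, #916}; archived = {#427, #916}

From (2): #390 ∈ flagged.
From (8): #390 ∈ shared.
Suppose #390 ∈ archived: no assignment then satisfies all the clues, so #390 ∉ archived.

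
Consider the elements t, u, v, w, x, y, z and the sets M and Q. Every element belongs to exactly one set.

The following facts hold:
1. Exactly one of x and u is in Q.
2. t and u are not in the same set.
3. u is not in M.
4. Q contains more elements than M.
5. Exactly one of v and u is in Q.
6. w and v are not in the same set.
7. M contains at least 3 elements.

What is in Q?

Q = {u, w, y, z}

From (3): u ∉ M.
Only one set left: u ∈ Q.
(1) (exactly one): x ∉ Q.
(2): t ∉ Q.
(5) (exactly one): v ∉ Q.
Only one set left: t ∈ M.
Only one set left: v ∈ M.
Only one set left: x ∈ M.
(6): w ∉ M.
Only one set left: w ∈ Q.
Suppose y ∉ Q: no assignment then satisfies all the clues, so y ∈ Q.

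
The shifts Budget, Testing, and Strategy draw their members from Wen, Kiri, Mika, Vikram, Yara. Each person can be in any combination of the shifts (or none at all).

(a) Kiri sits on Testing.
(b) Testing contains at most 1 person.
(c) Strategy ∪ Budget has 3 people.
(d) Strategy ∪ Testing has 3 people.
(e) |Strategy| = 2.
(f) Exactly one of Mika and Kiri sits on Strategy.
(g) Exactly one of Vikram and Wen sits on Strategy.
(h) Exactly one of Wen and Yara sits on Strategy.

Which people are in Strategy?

Strategy = {Mika, Wen}

From (a): Kiri ∈ Testing.
(b): Testing already has 1, so the rest are out.
Suppose Wen ∉ Strategy: no assignment then satisfies all the clues, so Wen ∈ Strategy.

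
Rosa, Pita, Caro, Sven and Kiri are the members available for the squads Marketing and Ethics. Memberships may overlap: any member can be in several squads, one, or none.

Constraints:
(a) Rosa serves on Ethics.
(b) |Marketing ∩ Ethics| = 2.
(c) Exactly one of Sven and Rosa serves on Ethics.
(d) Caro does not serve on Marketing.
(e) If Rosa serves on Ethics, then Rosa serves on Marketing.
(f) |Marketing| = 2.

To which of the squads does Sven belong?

Sven: none

From (a): Rosa ∈ Ethics.
From (d): Caro ∉ Marketing.
(c) (exactly one): Sven ∉ Ethics.
(e): Rosa ∈ Marketing.
Suppose Sven ∈ Marketing: no assignment then satisfies all the clues, so Sven ∉ Marketing.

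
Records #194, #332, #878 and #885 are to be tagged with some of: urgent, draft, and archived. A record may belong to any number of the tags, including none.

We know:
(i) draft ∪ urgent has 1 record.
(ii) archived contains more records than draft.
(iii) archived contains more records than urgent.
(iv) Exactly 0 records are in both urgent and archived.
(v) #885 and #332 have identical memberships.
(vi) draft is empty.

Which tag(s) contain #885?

#885: archived

(vi): draft already has 0, so the rest are out.
Suppose #885 ∈ urgent: no assignment then satisfies all the clues, so #885 ∉ urgent.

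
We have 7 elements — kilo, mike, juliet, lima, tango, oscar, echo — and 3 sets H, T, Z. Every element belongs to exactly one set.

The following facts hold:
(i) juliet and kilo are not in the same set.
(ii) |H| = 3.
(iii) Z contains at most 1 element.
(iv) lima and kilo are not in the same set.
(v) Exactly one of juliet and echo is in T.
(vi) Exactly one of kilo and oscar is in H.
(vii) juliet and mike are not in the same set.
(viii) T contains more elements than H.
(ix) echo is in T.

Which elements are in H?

From (ix): echo ∈ T.
(v) (exactly one): juliet ∉ T.
Suppose kilo ∈ H: no assignment then satisfies all the clues, so kilo ∉ H.

H = {juliet, lima, oscar}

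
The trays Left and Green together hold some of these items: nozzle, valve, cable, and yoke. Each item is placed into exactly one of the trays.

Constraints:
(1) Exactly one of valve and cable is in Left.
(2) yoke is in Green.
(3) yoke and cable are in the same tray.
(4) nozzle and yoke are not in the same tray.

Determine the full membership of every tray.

From (2): yoke ∈ Green.
(3): cable matches yoke: cable ∉ Left.
(3): cable matches yoke: cable ∈ Green.
(4): nozzle ∉ Green.
Only one tray left: nozzle ∈ Left.
(1) (exactly one): valve ∈ Left.

Left = {nozzle, valve}; Green = {cable, yoke}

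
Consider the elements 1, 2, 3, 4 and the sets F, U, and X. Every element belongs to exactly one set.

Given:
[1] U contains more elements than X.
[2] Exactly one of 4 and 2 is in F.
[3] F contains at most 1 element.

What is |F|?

1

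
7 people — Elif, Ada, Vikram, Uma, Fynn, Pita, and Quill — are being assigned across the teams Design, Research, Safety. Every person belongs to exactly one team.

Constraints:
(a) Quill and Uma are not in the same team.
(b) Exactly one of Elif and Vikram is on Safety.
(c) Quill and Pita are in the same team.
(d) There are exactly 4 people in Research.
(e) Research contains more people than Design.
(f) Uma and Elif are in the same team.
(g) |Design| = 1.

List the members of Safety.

Safety = {Elif, Uma}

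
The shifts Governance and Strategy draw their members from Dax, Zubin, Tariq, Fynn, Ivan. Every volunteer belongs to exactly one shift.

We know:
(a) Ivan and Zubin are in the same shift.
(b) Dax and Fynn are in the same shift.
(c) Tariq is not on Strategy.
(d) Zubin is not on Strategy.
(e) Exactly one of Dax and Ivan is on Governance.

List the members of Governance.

Governance = {Ivan, Tariq, Zubin}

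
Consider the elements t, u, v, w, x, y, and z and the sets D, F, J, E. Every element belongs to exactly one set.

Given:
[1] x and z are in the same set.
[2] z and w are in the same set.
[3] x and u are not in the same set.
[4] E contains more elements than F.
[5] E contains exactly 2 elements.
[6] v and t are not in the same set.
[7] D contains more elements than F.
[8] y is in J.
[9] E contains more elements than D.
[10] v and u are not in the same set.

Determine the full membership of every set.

D = {v}; F = {}; J = {w, x, y, z}; E = {t, u}

From (8): y ∈ J.
Suppose t ∈ D: no assignment then satisfies all the clues, so t ∉ D.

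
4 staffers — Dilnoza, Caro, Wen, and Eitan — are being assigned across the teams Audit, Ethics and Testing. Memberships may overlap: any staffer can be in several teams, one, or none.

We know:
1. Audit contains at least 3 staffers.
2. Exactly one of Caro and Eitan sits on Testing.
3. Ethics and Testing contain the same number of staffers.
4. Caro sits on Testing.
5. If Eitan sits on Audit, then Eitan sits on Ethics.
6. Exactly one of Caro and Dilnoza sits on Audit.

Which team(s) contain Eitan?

From (4): Caro ∈ Testing.
(2) (exactly one): Eitan ∉ Testing.
Suppose Eitan ∉ Audit: no assignment then satisfies all the clues, so Eitan ∈ Audit.

Eitan: Audit, Ethics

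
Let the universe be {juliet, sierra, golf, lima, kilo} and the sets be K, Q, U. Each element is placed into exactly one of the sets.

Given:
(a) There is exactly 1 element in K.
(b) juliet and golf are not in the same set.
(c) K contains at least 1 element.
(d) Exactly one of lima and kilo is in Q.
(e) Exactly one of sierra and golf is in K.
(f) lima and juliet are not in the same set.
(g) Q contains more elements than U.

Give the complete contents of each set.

K = {golf}; Q = {juliet, kilo, sierra}; U = {lima}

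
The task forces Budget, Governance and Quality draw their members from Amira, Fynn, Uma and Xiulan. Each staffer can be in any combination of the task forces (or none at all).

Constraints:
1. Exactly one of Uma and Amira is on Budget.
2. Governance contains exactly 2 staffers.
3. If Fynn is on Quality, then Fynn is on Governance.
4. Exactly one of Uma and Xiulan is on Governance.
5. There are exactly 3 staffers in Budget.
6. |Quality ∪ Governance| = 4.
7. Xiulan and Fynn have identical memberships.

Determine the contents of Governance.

Governance = {Fynn, Xiulan}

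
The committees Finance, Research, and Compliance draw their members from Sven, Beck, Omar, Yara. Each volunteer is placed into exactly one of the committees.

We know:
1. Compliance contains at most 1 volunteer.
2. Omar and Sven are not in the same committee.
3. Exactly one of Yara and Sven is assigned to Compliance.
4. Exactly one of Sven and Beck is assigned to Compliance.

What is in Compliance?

Compliance = {Sven}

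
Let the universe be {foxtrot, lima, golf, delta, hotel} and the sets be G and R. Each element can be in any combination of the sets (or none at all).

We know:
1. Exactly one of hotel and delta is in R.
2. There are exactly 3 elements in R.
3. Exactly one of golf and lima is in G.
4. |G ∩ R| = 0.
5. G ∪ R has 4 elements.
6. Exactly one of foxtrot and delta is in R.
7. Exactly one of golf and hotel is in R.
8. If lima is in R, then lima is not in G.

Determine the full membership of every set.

G = {golf}; R = {foxtrot, hotel, lima}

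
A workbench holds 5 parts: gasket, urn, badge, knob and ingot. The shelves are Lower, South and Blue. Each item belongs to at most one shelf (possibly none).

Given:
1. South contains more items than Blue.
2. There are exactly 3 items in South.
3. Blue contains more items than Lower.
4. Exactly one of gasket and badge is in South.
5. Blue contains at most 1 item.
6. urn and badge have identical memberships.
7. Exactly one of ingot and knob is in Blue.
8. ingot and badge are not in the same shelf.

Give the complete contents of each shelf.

Lower = {}; South = {badge, knob, urn}; Blue = {ingot}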